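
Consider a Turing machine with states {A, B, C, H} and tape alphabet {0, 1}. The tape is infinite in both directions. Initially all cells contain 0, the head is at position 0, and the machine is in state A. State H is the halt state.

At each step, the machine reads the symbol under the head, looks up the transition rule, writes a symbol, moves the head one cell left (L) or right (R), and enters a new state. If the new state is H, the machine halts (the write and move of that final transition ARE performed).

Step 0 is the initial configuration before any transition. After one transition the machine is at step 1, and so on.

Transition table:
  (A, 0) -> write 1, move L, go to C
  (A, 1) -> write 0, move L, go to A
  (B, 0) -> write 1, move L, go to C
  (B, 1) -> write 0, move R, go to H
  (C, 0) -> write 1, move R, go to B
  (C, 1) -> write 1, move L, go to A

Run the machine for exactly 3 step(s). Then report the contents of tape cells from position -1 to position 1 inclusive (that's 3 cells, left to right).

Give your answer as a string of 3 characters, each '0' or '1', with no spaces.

Answer: 100

Derivation:
Step 1: in state A at pos 0, read 0 -> (A,0)->write 1,move L,goto C. Now: state=C, head=-1, tape[-2..1]=0010 (head:  ^)
Step 2: in state C at pos -1, read 0 -> (C,0)->write 1,move R,goto B. Now: state=B, head=0, tape[-2..1]=0110 (head:   ^)
Step 3: in state B at pos 0, read 1 -> (B,1)->write 0,move R,goto H. Now: state=H, head=1, tape[-2..2]=01000 (head:    ^)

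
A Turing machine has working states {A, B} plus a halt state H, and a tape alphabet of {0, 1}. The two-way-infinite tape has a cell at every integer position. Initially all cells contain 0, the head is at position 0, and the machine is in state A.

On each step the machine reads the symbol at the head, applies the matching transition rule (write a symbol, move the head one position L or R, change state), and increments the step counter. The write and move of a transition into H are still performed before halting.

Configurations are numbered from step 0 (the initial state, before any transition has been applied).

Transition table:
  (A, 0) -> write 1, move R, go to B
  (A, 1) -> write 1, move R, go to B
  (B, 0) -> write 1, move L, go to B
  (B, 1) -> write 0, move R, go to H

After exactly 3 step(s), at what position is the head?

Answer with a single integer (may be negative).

Answer: 1

Derivation:
Step 1: in state A at pos 0, read 0 -> (A,0)->write 1,move R,goto B. Now: state=B, head=1, tape[-1..2]=0100 (head:   ^)
Step 2: in state B at pos 1, read 0 -> (B,0)->write 1,move L,goto B. Now: state=B, head=0, tape[-1..2]=0110 (head:  ^)
Step 3: in state B at pos 0, read 1 -> (B,1)->write 0,move R,goto H. Now: state=H, head=1, tape[-1..2]=0010 (head:   ^)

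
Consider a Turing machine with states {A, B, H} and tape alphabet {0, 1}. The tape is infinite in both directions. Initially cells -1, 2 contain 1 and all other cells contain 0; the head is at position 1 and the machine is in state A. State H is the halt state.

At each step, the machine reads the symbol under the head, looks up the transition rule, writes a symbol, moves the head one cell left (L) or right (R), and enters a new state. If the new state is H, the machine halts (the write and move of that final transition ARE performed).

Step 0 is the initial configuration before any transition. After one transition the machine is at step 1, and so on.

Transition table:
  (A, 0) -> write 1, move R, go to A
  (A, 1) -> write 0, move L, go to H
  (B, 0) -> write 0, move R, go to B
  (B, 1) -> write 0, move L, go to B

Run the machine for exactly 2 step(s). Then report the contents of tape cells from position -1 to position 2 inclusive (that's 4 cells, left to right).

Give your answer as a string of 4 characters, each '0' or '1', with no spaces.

Step 1: in state A at pos 1, read 0 -> (A,0)->write 1,move R,goto A. Now: state=A, head=2, tape[-2..3]=010110 (head:     ^)
Step 2: in state A at pos 2, read 1 -> (A,1)->write 0,move L,goto H. Now: state=H, head=1, tape[-2..3]=010100 (head:    ^)

Answer: 1010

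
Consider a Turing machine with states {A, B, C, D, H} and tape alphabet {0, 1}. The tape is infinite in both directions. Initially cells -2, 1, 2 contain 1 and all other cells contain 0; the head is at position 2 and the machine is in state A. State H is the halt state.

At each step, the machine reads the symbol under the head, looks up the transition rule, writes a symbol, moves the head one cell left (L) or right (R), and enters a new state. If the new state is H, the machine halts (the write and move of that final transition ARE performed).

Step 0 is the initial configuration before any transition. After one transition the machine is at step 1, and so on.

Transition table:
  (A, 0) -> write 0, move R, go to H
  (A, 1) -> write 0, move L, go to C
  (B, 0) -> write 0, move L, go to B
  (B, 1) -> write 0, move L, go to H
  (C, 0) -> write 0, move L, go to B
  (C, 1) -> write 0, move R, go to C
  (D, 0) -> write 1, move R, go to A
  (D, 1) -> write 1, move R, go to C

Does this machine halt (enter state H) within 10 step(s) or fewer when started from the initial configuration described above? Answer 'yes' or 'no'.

Step 1: in state A at pos 2, read 1 -> (A,1)->write 0,move L,goto C. Now: state=C, head=1, tape[-3..3]=0100100 (head:     ^)
Step 2: in state C at pos 1, read 1 -> (C,1)->write 0,move R,goto C. Now: state=C, head=2, tape[-3..3]=0100000 (head:      ^)
Step 3: in state C at pos 2, read 0 -> (C,0)->write 0,move L,goto B. Now: state=B, head=1, tape[-3..3]=0100000 (head:     ^)
Step 4: in state B at pos 1, read 0 -> (B,0)->write 0,move L,goto B. Now: state=B, head=0, tape[-3..3]=0100000 (head:    ^)
Step 5: in state B at pos 0, read 0 -> (B,0)->write 0,move L,goto B. Now: state=B, head=-1, tape[-3..3]=0100000 (head:   ^)
Step 6: in state B at pos -1, read 0 -> (B,0)->write 0,move L,goto B. Now: state=B, head=-2, tape[-3..3]=0100000 (head:  ^)
Step 7: in state B at pos -2, read 1 -> (B,1)->write 0,move L,goto H. Now: state=H, head=-3, tape[-4..3]=00000000 (head:  ^)
State H reached at step 7; 7 <= 10 -> yes

Answer: yes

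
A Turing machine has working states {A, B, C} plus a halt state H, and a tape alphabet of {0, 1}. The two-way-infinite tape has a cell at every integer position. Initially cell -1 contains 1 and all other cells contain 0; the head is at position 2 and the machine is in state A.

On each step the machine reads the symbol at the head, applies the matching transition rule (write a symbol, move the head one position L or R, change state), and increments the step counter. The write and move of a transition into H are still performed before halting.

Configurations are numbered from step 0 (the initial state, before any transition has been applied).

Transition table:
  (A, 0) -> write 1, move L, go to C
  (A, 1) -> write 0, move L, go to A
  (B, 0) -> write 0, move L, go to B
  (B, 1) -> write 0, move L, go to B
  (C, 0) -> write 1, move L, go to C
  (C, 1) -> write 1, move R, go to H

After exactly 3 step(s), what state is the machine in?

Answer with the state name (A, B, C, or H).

Answer: C

Derivation:
Step 1: in state A at pos 2, read 0 -> (A,0)->write 1,move L,goto C. Now: state=C, head=1, tape[-2..3]=010010 (head:    ^)
Step 2: in state C at pos 1, read 0 -> (C,0)->write 1,move L,goto C. Now: state=C, head=0, tape[-2..3]=010110 (head:   ^)
Step 3: in state C at pos 0, read 0 -> (C,0)->write 1,move L,goto C. Now: state=C, head=-1, tape[-2..3]=011110 (head:  ^)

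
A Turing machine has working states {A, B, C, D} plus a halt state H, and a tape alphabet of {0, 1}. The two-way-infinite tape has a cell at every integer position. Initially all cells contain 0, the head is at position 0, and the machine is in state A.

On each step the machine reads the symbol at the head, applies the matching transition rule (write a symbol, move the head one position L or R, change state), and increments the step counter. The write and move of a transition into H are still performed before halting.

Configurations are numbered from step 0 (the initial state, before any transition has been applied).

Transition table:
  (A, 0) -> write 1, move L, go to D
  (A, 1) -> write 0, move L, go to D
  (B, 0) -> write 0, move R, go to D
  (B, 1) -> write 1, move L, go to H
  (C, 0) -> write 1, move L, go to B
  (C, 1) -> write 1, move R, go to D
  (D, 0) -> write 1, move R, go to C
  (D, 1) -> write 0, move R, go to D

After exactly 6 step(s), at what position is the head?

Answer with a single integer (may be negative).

Answer: 0

Derivation:
Step 1: in state A at pos 0, read 0 -> (A,0)->write 1,move L,goto D. Now: state=D, head=-1, tape[-2..1]=0010 (head:  ^)
Step 2: in state D at pos -1, read 0 -> (D,0)->write 1,move R,goto C. Now: state=C, head=0, tape[-2..1]=0110 (head:   ^)
Step 3: in state C at pos 0, read 1 -> (C,1)->write 1,move R,goto D. Now: state=D, head=1, tape[-2..2]=01100 (head:    ^)
Step 4: in state D at pos 1, read 0 -> (D,0)->write 1,move R,goto C. Now: state=C, head=2, tape[-2..3]=011100 (head:     ^)
Step 5: in state C at pos 2, read 0 -> (C,0)->write 1,move L,goto B. Now: state=B, head=1, tape[-2..3]=011110 (head:    ^)
Step 6: in state B at pos 1, read 1 -> (B,1)->write 1,move L,goto H. Now: state=H, head=0, tape[-2..3]=011110 (head:   ^)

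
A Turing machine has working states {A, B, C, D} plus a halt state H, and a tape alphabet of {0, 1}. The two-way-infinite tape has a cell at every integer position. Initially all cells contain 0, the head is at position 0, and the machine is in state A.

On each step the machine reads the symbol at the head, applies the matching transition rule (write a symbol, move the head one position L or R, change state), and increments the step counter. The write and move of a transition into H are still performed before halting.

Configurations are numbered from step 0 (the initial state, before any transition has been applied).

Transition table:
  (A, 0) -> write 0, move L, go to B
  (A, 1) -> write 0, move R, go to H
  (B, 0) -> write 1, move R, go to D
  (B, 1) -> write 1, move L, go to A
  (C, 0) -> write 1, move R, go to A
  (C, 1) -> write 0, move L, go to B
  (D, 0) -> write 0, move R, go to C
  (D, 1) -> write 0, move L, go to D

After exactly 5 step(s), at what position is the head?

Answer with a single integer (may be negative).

Step 1: in state A at pos 0, read 0 -> (A,0)->write 0,move L,goto B. Now: state=B, head=-1, tape[-2..1]=0000 (head:  ^)
Step 2: in state B at pos -1, read 0 -> (B,0)->write 1,move R,goto D. Now: state=D, head=0, tape[-2..1]=0100 (head:   ^)
Step 3: in state D at pos 0, read 0 -> (D,0)->write 0,move R,goto C. Now: state=C, head=1, tape[-2..2]=01000 (head:    ^)
Step 4: in state C at pos 1, read 0 -> (C,0)->write 1,move R,goto A. Now: state=A, head=2, tape[-2..3]=010100 (head:     ^)
Step 5: in state A at pos 2, read 0 -> (A,0)->write 0,move L,goto B. Now: state=B, head=1, tape[-2..3]=010100 (head:    ^)

Answer: 1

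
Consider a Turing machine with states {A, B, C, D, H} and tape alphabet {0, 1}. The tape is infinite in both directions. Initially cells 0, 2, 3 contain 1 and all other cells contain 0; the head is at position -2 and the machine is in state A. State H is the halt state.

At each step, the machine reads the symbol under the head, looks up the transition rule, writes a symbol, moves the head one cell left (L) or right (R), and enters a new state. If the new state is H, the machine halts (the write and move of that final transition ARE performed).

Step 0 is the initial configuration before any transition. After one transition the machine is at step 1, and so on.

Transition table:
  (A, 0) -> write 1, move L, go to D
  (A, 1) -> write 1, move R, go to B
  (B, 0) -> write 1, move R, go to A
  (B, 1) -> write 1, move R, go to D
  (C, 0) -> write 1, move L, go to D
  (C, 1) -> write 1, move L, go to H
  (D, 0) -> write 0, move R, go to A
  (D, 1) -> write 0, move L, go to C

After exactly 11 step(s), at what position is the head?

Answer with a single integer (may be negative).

Answer: 5

Derivation:
Step 1: in state A at pos -2, read 0 -> (A,0)->write 1,move L,goto D. Now: state=D, head=-3, tape[-4..4]=001010110 (head:  ^)
Step 2: in state D at pos -3, read 0 -> (D,0)->write 0,move R,goto A. Now: state=A, head=-2, tape[-4..4]=001010110 (head:   ^)
Step 3: in state A at pos -2, read 1 -> (A,1)->write 1,move R,goto B. Now: state=B, head=-1, tape[-4..4]=001010110 (head:    ^)
Step 4: in state B at pos -1, read 0 -> (B,0)->write 1,move R,goto A. Now: state=A, head=0, tape[-4..4]=001110110 (head:     ^)
Step 5: in state A at pos 0, read 1 -> (A,1)->write 1,move R,goto B. Now: state=B, head=1, tape[-4..4]=001110110 (head:      ^)
Step 6: in state B at pos 1, read 0 -> (B,0)->write 1,move R,goto A. Now: state=A, head=2, tape[-4..4]=001111110 (head:       ^)
Step 7: in state A at pos 2, read 1 -> (A,1)->write 1,move R,goto B. Now: state=B, head=3, tape[-4..4]=001111110 (head:        ^)
Step 8: in state B at pos 3, read 1 -> (B,1)->write 1,move R,goto D. Now: state=D, head=4, tape[-4..5]=0011111100 (head:         ^)
Step 9: in state D at pos 4, read 0 -> (D,0)->write 0,move R,goto A. Now: state=A, head=5, tape[-4..6]=00111111000 (head:          ^)
Step 10: in state A at pos 5, read 0 -> (A,0)->write 1,move L,goto D. Now: state=D, head=4, tape[-4..6]=00111111010 (head:         ^)
Step 11: in state D at pos 4, read 0 -> (D,0)->write 0,move R,goto A. Now: state=A, head=5, tape[-4..6]=00111111010 (head:          ^)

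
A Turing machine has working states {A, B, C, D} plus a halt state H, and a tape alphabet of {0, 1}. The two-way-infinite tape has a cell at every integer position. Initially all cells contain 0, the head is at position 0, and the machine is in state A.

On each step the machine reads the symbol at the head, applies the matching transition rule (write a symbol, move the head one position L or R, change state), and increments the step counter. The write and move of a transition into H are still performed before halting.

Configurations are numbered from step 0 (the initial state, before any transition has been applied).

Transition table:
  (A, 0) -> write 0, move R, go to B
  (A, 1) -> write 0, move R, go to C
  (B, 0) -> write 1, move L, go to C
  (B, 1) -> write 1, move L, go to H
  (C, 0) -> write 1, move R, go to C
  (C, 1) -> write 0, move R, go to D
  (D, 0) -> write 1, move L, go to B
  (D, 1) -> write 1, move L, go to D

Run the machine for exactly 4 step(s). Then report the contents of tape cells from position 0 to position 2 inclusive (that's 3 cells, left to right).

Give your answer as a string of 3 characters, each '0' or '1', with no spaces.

Step 1: in state A at pos 0, read 0 -> (A,0)->write 0,move R,goto B. Now: state=B, head=1, tape[-1..2]=0000 (head:   ^)
Step 2: in state B at pos 1, read 0 -> (B,0)->write 1,move L,goto C. Now: state=C, head=0, tape[-1..2]=0010 (head:  ^)
Step 3: in state C at pos 0, read 0 -> (C,0)->write 1,move R,goto C. Now: state=C, head=1, tape[-1..2]=0110 (head:   ^)
Step 4: in state C at pos 1, read 1 -> (C,1)->write 0,move R,goto D. Now: state=D, head=2, tape[-1..3]=01000 (head:    ^)

Answer: 100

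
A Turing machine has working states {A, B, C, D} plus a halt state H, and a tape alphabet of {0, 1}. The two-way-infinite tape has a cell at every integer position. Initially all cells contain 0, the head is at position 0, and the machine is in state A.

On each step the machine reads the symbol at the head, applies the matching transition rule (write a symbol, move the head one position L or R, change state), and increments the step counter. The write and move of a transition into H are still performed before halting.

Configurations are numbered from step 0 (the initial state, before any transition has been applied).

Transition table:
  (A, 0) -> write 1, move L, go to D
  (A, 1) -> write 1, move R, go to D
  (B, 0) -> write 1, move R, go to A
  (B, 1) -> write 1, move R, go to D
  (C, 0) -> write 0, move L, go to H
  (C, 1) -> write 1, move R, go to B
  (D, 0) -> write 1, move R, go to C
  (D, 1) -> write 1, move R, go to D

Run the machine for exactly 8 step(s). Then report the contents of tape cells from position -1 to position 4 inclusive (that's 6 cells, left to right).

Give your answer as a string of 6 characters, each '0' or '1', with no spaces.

Step 1: in state A at pos 0, read 0 -> (A,0)->write 1,move L,goto D. Now: state=D, head=-1, tape[-2..1]=0010 (head:  ^)
Step 2: in state D at pos -1, read 0 -> (D,0)->write 1,move R,goto C. Now: state=C, head=0, tape[-2..1]=0110 (head:   ^)
Step 3: in state C at pos 0, read 1 -> (C,1)->write 1,move R,goto B. Now: state=B, head=1, tape[-2..2]=01100 (head:    ^)
Step 4: in state B at pos 1, read 0 -> (B,0)->write 1,move R,goto A. Now: state=A, head=2, tape[-2..3]=011100 (head:     ^)
Step 5: in state A at pos 2, read 0 -> (A,0)->write 1,move L,goto D. Now: state=D, head=1, tape[-2..3]=011110 (head:    ^)
Step 6: in state D at pos 1, read 1 -> (D,1)->write 1,move R,goto D. Now: state=D, head=2, tape[-2..3]=011110 (head:     ^)
Step 7: in state D at pos 2, read 1 -> (D,1)->write 1,move R,goto D. Now: state=D, head=3, tape[-2..4]=0111100 (head:      ^)
Step 8: in state D at pos 3, read 0 -> (D,0)->write 1,move R,goto C. Now: state=C, head=4, tape[-2..5]=01111100 (head:       ^)

Answer: 111110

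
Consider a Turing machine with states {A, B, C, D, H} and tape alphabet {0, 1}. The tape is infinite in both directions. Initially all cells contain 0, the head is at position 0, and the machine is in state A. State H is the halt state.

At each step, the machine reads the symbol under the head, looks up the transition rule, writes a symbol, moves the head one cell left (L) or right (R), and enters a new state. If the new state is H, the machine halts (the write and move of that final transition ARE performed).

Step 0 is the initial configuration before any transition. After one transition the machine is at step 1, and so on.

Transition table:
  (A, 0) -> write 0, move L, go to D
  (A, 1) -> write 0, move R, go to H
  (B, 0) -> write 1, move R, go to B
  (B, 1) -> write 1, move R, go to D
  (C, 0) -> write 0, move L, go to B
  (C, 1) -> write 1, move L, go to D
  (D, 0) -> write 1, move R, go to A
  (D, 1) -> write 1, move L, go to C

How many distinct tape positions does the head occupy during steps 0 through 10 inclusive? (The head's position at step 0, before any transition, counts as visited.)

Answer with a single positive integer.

Answer: 5

Derivation:
Step 1: in state A at pos 0, read 0 -> (A,0)->write 0,move L,goto D. Now: state=D, head=-1, tape[-2..1]=0000 (head:  ^)
Step 2: in state D at pos -1, read 0 -> (D,0)->write 1,move R,goto A. Now: state=A, head=0, tape[-2..1]=0100 (head:   ^)
Step 3: in state A at pos 0, read 0 -> (A,0)->write 0,move L,goto D. Now: state=D, head=-1, tape[-2..1]=0100 (head:  ^)
Step 4: in state D at pos -1, read 1 -> (D,1)->write 1,move L,goto C. Now: state=C, head=-2, tape[-3..1]=00100 (head:  ^)
Step 5: in state C at pos -2, read 0 -> (C,0)->write 0,move L,goto B. Now: state=B, head=-3, tape[-4..1]=000100 (head:  ^)
Step 6: in state B at pos -3, read 0 -> (B,0)->write 1,move R,goto B. Now: state=B, head=-2, tape[-4..1]=010100 (head:   ^)
Step 7: in state B at pos -2, read 0 -> (B,0)->write 1,move R,goto B. Now: state=B, head=-1, tape[-4..1]=011100 (head:    ^)
Step 8: in state B at pos -1, read 1 -> (B,1)->write 1,move R,goto D. Now: state=D, head=0, tape[-4..1]=011100 (head:     ^)
Step 9: in state D at pos 0, read 0 -> (D,0)->write 1,move R,goto A. Now: state=A, head=1, tape[-4..2]=0111100 (head:      ^)
Step 10: in state A at pos 1, read 0 -> (A,0)->write 0,move L,goto D. Now: state=D, head=0, tape[-4..2]=0111100 (head:     ^)
Head positions at steps 0..10: starting at 0, distinct positions visited = {-3, -2, -1, 0, 1} -> 5 position(s)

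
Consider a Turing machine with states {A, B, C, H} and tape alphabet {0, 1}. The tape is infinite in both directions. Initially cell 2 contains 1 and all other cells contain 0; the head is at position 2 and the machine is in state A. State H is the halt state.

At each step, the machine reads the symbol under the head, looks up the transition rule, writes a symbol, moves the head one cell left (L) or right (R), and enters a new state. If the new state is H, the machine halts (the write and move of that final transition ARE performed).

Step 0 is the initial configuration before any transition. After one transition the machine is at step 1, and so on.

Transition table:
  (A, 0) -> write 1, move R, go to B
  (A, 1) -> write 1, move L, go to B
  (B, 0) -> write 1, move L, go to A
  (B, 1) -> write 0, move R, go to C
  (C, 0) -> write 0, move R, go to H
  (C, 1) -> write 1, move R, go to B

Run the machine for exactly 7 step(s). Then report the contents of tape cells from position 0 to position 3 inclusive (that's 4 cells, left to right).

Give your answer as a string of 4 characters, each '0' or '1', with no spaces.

Step 1: in state A at pos 2, read 1 -> (A,1)->write 1,move L,goto B. Now: state=B, head=1, tape[0..3]=0010 (head:  ^)
Step 2: in state B at pos 1, read 0 -> (B,0)->write 1,move L,goto A. Now: state=A, head=0, tape[-1..3]=00110 (head:  ^)
Step 3: in state A at pos 0, read 0 -> (A,0)->write 1,move R,goto B. Now: state=B, head=1, tape[-1..3]=01110 (head:   ^)
Step 4: in state B at pos 1, read 1 -> (B,1)->write 0,move R,goto C. Now: state=C, head=2, tape[-1..3]=01010 (head:    ^)
Step 5: in state C at pos 2, read 1 -> (C,1)->write 1,move R,goto B. Now: state=B, head=3, tape[-1..4]=010100 (head:     ^)
Step 6: in state B at pos 3, read 0 -> (B,0)->write 1,move L,goto A. Now: state=A, head=2, tape[-1..4]=010110 (head:    ^)
Step 7: in state A at pos 2, read 1 -> (A,1)->write 1,move L,goto B. Now: state=B, head=1, tape[-1..4]=010110 (head:   ^)

Answer: 1011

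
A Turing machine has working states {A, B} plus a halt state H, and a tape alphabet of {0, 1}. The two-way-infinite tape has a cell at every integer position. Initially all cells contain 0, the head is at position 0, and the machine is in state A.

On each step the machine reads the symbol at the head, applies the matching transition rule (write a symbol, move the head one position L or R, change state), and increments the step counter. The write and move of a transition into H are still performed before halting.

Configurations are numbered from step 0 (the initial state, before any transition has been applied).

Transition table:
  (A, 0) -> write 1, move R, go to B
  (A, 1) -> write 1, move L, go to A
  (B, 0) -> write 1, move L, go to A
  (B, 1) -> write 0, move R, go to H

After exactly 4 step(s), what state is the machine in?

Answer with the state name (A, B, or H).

Step 1: in state A at pos 0, read 0 -> (A,0)->write 1,move R,goto B. Now: state=B, head=1, tape[-1..2]=0100 (head:   ^)
Step 2: in state B at pos 1, read 0 -> (B,0)->write 1,move L,goto A. Now: state=A, head=0, tape[-1..2]=0110 (head:  ^)
Step 3: in state A at pos 0, read 1 -> (A,1)->write 1,move L,goto A. Now: state=A, head=-1, tape[-2..2]=00110 (head:  ^)
Step 4: in state A at pos -1, read 0 -> (A,0)->write 1,move R,goto B. Now: state=B, head=0, tape[-2..2]=01110 (head:   ^)

Answer: B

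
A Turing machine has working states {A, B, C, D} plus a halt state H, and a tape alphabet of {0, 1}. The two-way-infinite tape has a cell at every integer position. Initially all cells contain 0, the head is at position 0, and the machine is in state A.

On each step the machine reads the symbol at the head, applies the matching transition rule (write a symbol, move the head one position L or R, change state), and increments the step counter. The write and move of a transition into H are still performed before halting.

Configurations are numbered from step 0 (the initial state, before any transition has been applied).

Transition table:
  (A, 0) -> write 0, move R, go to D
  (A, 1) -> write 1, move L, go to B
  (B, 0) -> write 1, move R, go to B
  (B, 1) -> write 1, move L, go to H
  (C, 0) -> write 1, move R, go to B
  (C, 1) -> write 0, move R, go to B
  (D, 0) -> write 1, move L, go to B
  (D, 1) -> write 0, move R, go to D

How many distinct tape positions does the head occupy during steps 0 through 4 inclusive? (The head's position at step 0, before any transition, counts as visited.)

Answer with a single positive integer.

Answer: 2

Derivation:
Step 1: in state A at pos 0, read 0 -> (A,0)->write 0,move R,goto D. Now: state=D, head=1, tape[-1..2]=0000 (head:   ^)
Step 2: in state D at pos 1, read 0 -> (D,0)->write 1,move L,goto B. Now: state=B, head=0, tape[-1..2]=0010 (head:  ^)
Step 3: in state B at pos 0, read 0 -> (B,0)->write 1,move R,goto B. Now: state=B, head=1, tape[-1..2]=0110 (head:   ^)
Step 4: in state B at pos 1, read 1 -> (B,1)->write 1,move L,goto H. Now: state=H, head=0, tape[-1..2]=0110 (head:  ^)
Head positions at steps 0..4: starting at 0, distinct positions visited = {0, 1} -> 2 position(s)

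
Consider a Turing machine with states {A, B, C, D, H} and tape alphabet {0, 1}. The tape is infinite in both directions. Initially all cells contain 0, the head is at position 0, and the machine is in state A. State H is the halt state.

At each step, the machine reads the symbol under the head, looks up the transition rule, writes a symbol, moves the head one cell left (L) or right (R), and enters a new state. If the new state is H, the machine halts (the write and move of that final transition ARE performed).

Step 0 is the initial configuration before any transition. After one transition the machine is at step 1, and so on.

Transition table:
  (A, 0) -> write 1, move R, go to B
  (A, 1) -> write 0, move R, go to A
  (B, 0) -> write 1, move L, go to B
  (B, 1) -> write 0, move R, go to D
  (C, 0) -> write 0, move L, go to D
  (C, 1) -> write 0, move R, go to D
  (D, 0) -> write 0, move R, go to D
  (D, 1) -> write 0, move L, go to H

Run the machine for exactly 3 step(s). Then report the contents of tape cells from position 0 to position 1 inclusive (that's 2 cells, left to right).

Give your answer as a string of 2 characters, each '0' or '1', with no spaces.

Step 1: in state A at pos 0, read 0 -> (A,0)->write 1,move R,goto B. Now: state=B, head=1, tape[-1..2]=0100 (head:   ^)
Step 2: in state B at pos 1, read 0 -> (B,0)->write 1,move L,goto B. Now: state=B, head=0, tape[-1..2]=0110 (head:  ^)
Step 3: in state B at pos 0, read 1 -> (B,1)->write 0,move R,goto D. Now: state=D, head=1, tape[-1..2]=0010 (head:   ^)

Answer: 01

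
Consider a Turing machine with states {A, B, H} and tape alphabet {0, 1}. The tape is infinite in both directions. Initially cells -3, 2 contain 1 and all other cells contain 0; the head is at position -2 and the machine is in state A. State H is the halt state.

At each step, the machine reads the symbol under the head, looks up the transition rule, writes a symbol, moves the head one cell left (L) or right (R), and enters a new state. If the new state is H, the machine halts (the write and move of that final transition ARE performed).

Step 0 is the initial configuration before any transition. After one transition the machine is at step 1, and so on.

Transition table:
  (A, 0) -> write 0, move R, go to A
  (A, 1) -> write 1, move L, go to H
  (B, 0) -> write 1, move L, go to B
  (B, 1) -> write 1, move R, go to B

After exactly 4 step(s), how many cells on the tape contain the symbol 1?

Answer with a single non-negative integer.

Answer: 2

Derivation:
Step 1: in state A at pos -2, read 0 -> (A,0)->write 0,move R,goto A. Now: state=A, head=-1, tape[-4..3]=01000010 (head:    ^)
Step 2: in state A at pos -1, read 0 -> (A,0)->write 0,move R,goto A. Now: state=A, head=0, tape[-4..3]=01000010 (head:     ^)
Step 3: in state A at pos 0, read 0 -> (A,0)->write 0,move R,goto A. Now: state=A, head=1, tape[-4..3]=01000010 (head:      ^)
Step 4: in state A at pos 1, read 0 -> (A,0)->write 0,move R,goto A. Now: state=A, head=2, tape[-4..3]=01000010 (head:       ^)
Cells containing 1 after step 4: {-3, 2} -> 2 cell(s)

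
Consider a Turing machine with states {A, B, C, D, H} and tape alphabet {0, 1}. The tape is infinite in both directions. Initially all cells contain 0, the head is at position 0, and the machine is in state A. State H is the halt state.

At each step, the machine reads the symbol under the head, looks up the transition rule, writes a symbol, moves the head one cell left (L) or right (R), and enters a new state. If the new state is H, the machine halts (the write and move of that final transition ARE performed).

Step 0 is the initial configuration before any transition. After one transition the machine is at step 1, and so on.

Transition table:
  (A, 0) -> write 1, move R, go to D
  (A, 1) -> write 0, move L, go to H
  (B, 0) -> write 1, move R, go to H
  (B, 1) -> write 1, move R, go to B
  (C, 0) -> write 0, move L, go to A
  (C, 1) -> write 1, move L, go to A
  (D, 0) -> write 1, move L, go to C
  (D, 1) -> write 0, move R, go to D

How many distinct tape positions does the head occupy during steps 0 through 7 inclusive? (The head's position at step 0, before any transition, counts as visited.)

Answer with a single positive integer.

Step 1: in state A at pos 0, read 0 -> (A,0)->write 1,move R,goto D. Now: state=D, head=1, tape[-1..2]=0100 (head:   ^)
Step 2: in state D at pos 1, read 0 -> (D,0)->write 1,move L,goto C. Now: state=C, head=0, tape[-1..2]=0110 (head:  ^)
Step 3: in state C at pos 0, read 1 -> (C,1)->write 1,move L,goto A. Now: state=A, head=-1, tape[-2..2]=00110 (head:  ^)
Step 4: in state A at pos -1, read 0 -> (A,0)->write 1,move R,goto D. Now: state=D, head=0, tape[-2..2]=01110 (head:   ^)
Step 5: in state D at pos 0, read 1 -> (D,1)->write 0,move R,goto D. Now: state=D, head=1, tape[-2..2]=01010 (head:    ^)
Step 6: in state D at pos 1, read 1 -> (D,1)->write 0,move R,goto D. Now: state=D, head=2, tape[-2..3]=010000 (head:     ^)
Step 7: in state D at pos 2, read 0 -> (D,0)->write 1,move L,goto C. Now: state=C, head=1, tape[-2..3]=010010 (head:    ^)
Head positions at steps 0..7: starting at 0, distinct positions visited = {-1, 0, 1, 2} -> 4 position(s)

Answer: 4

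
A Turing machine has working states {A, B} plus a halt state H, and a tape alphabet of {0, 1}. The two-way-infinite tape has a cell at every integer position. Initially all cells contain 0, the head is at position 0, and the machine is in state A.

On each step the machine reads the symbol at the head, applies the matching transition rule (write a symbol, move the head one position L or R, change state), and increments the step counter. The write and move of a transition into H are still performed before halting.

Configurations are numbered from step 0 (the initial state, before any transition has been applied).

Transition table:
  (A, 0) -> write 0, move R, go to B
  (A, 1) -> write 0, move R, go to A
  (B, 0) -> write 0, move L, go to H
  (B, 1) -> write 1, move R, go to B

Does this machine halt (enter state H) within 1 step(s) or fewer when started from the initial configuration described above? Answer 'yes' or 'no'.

Answer: no

Derivation:
Step 1: in state A at pos 0, read 0 -> (A,0)->write 0,move R,goto B. Now: state=B, head=1, tape[-1..2]=0000 (head:   ^)
After 1 step(s): state = B (not H) -> not halted within 1 -> no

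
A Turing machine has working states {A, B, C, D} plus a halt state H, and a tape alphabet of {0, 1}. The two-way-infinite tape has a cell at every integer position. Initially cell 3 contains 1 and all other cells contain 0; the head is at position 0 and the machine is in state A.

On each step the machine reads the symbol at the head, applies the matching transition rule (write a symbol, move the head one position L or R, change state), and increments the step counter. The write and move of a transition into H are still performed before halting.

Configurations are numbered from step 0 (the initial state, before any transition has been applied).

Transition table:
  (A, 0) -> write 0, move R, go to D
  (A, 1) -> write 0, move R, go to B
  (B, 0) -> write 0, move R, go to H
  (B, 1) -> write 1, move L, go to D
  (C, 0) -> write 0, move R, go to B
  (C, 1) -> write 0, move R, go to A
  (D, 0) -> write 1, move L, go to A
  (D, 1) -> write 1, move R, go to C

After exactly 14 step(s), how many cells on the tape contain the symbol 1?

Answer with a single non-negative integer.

Step 1: in state A at pos 0, read 0 -> (A,0)->write 0,move R,goto D. Now: state=D, head=1, tape[-1..4]=000010 (head:   ^)
Step 2: in state D at pos 1, read 0 -> (D,0)->write 1,move L,goto A. Now: state=A, head=0, tape[-1..4]=001010 (head:  ^)
Step 3: in state A at pos 0, read 0 -> (A,0)->write 0,move R,goto D. Now: state=D, head=1, tape[-1..4]=001010 (head:   ^)
Step 4: in state D at pos 1, read 1 -> (D,1)->write 1,move R,goto C. Now: state=C, head=2, tape[-1..4]=001010 (head:    ^)
Step 5: in state C at pos 2, read 0 -> (C,0)->write 0,move R,goto B. Now: state=B, head=3, tape[-1..4]=001010 (head:     ^)
Step 6: in state B at pos 3, read 1 -> (B,1)->write 1,move L,goto D. Now: state=D, head=2, tape[-1..4]=001010 (head:    ^)
Step 7: in state D at pos 2, read 0 -> (D,0)->write 1,move L,goto A. Now: state=A, head=1, tape[-1..4]=001110 (head:   ^)
Step 8: in state A at pos 1, read 1 -> (A,1)->write 0,move R,goto B. Now: state=B, head=2, tape[-1..4]=000110 (head:    ^)
Step 9: in state B at pos 2, read 1 -> (B,1)->write 1,move L,goto D. Now: state=D, head=1, tape[-1..4]=000110 (head:   ^)
Step 10: in state D at pos 1, read 0 -> (D,0)->write 1,move L,goto A. Now: state=A, head=0, tape[-1..4]=001110 (head:  ^)
Step 11: in state A at pos 0, read 0 -> (A,0)->write 0,move R,goto D. Now: state=D, head=1, tape[-1..4]=001110 (head:   ^)
Step 12: in state D at pos 1, read 1 -> (D,1)->write 1,move R,goto C. Now: state=C, head=2, tape[-1..4]=001110 (head:    ^)
Step 13: in state C at pos 2, read 1 -> (C,1)->write 0,move R,goto A. Now: state=A, head=3, tape[-1..4]=001010 (head:     ^)
Step 14: in state A at pos 3, read 1 -> (A,1)->write 0,move R,goto B. Now: state=B, head=4, tape[-1..5]=0010000 (head:      ^)
Cells containing 1 after step 14: {1} -> 1 cell(s)

Answer: 1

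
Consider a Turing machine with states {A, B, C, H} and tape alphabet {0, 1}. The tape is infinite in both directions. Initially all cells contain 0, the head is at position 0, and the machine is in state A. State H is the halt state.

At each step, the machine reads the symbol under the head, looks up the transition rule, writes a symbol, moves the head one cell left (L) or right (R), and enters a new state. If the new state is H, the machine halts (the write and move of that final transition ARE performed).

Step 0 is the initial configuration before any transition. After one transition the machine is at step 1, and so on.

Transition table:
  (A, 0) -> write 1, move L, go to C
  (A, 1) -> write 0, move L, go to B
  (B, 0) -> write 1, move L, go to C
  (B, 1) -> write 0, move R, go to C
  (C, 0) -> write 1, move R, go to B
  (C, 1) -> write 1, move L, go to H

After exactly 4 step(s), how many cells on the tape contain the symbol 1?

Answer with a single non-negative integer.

Step 1: in state A at pos 0, read 0 -> (A,0)->write 1,move L,goto C. Now: state=C, head=-1, tape[-2..1]=0010 (head:  ^)
Step 2: in state C at pos -1, read 0 -> (C,0)->write 1,move R,goto B. Now: state=B, head=0, tape[-2..1]=0110 (head:   ^)
Step 3: in state B at pos 0, read 1 -> (B,1)->write 0,move R,goto C. Now: state=C, head=1, tape[-2..2]=01000 (head:    ^)
Step 4: in state C at pos 1, read 0 -> (C,0)->write 1,move R,goto B. Now: state=B, head=2, tape[-2..3]=010100 (head:     ^)
Cells containing 1 after step 4: {-1, 1} -> 2 cell(s)

Answer: 2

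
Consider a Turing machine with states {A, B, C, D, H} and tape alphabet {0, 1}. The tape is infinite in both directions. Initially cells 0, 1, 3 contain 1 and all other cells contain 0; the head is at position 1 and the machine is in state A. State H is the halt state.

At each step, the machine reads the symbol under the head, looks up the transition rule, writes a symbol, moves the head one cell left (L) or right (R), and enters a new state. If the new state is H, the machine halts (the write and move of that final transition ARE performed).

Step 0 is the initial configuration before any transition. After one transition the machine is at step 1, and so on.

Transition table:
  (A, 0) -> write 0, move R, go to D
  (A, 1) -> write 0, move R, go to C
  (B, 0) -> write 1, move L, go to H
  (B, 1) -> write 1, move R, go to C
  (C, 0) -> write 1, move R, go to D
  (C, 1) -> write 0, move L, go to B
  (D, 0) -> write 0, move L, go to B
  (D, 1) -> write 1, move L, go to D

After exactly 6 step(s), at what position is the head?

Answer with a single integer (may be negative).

Step 1: in state A at pos 1, read 1 -> (A,1)->write 0,move R,goto C. Now: state=C, head=2, tape[-1..4]=010010 (head:    ^)
Step 2: in state C at pos 2, read 0 -> (C,0)->write 1,move R,goto D. Now: state=D, head=3, tape[-1..4]=010110 (head:     ^)
Step 3: in state D at pos 3, read 1 -> (D,1)->write 1,move L,goto D. Now: state=D, head=2, tape[-1..4]=010110 (head:    ^)
Step 4: in state D at pos 2, read 1 -> (D,1)->write 1,move L,goto D. Now: state=D, head=1, tape[-1..4]=010110 (head:   ^)
Step 5: in state D at pos 1, read 0 -> (D,0)->write 0,move L,goto B. Now: state=B, head=0, tape[-1..4]=010110 (head:  ^)
Step 6: in state B at pos 0, read 1 -> (B,1)->write 1,move R,goto C. Now: state=C, head=1, tape[-1..4]=010110 (head:   ^)

Answer: 1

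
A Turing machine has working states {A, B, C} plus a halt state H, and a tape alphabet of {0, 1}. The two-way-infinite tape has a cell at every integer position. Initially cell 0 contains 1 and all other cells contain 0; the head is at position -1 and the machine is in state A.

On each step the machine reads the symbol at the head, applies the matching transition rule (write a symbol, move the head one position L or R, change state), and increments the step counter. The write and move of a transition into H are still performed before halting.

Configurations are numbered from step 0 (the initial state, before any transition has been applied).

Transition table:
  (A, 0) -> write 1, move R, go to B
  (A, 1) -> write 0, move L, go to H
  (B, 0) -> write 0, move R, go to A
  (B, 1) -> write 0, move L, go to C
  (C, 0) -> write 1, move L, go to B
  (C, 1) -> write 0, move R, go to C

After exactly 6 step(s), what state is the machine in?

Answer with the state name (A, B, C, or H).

Step 1: in state A at pos -1, read 0 -> (A,0)->write 1,move R,goto B. Now: state=B, head=0, tape[-2..1]=0110 (head:   ^)
Step 2: in state B at pos 0, read 1 -> (B,1)->write 0,move L,goto C. Now: state=C, head=-1, tape[-2..1]=0100 (head:  ^)
Step 3: in state C at pos -1, read 1 -> (C,1)->write 0,move R,goto C. Now: state=C, head=0, tape[-2..1]=0000 (head:   ^)
Step 4: in state C at pos 0, read 0 -> (C,0)->write 1,move L,goto B. Now: state=B, head=-1, tape[-2..1]=0010 (head:  ^)
Step 5: in state B at pos -1, read 0 -> (B,0)->write 0,move R,goto A. Now: state=A, head=0, tape[-2..1]=0010 (head:   ^)
Step 6: in state A at pos 0, read 1 -> (A,1)->write 0,move L,goto H. Now: state=H, head=-1, tape[-2..1]=0000 (head:  ^)

Answer: H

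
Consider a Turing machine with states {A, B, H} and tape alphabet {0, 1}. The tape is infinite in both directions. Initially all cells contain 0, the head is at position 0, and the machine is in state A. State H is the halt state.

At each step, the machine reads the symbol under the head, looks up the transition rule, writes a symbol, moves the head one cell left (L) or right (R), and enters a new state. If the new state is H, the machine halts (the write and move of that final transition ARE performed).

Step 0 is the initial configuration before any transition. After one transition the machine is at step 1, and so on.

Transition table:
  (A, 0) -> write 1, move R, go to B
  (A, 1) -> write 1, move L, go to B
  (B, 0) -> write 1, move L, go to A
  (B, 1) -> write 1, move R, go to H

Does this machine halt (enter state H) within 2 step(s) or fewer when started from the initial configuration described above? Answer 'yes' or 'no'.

Answer: no

Derivation:
Step 1: in state A at pos 0, read 0 -> (A,0)->write 1,move R,goto B. Now: state=B, head=1, tape[-1..2]=0100 (head:   ^)
Step 2: in state B at pos 1, read 0 -> (B,0)->write 1,move L,goto A. Now: state=A, head=0, tape[-1..2]=0110 (head:  ^)
After 2 step(s): state = A (not H) -> not halted within 2 -> no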